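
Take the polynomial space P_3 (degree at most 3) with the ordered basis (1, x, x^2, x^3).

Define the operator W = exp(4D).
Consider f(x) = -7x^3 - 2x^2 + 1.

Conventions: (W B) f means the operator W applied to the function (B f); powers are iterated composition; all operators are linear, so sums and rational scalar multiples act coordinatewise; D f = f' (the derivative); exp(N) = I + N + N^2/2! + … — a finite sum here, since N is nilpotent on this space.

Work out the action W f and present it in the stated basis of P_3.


order-1 term: -84x^2 - 16x
order-2 term: -336x - 32
order-3 term: -448
the series for exp(4D) f terminates at order 3
exp(4D) f = -7x^3 - 86x^2 - 352x - 479

the image equals g(x) = -7x^3 - 86x^2 - 352x - 479


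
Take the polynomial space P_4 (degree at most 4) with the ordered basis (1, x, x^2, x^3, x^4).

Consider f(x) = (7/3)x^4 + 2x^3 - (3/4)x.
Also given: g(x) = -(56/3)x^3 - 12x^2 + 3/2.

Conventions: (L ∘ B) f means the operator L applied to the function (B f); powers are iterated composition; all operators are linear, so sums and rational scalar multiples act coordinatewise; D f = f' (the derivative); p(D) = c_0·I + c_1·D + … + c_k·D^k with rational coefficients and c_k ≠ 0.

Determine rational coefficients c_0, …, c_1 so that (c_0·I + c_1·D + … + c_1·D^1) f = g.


D^0 f = (7/3)x^4 + 2x^3 - (3/4)x
D^1 f = (28/3)x^3 + 6x^2 - 3/4
matching coefficients of g against c_0 f + c_1 Df + … from the top degree down determines the c_i
solution: c_0 = 0, c_1 = -2

c_0 = 0, c_1 = -2


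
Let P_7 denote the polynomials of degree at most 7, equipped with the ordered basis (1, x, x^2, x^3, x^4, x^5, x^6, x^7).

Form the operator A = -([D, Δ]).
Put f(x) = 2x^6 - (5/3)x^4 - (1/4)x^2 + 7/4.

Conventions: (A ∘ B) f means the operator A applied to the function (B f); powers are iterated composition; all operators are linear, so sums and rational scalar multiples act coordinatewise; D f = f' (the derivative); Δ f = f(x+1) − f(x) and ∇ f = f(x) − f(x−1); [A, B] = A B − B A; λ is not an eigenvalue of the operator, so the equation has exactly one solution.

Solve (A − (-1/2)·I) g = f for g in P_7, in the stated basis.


the result is g(x) = 4x^6 - (10/3)x^4 - (1/2)x^2 + 7/2

write g with unknown coordinates in the stated basis and equate coefficients in (A − (-1/2)·I) g = f
solving from the highest basis element down gives g = 4x^6 - (10/3)x^4 - (1/2)x^2 + 7/2
check: A g = 0
so A g − (-1/2)·g = 2x^6 - (5/3)x^4 - (1/4)x^2 + 7/4 = f ✓


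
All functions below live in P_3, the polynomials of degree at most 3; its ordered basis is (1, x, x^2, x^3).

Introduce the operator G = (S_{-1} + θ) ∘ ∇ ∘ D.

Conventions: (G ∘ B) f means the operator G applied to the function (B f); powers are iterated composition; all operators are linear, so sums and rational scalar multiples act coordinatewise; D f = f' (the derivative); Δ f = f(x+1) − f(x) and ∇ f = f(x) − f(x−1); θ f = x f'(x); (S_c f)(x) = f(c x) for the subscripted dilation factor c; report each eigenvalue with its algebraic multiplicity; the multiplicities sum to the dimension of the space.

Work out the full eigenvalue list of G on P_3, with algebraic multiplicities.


image of 1: 0
image of x: 0
image of x^2: 2
image of x^3: -3
the matrix is upper triangular; its diagonal is (0, 0, 0, 0)
for a triangular matrix the eigenvalues are the diagonal entries, with algebraic multiplicity their repetition count

λ = 0 (multiplicity 4)


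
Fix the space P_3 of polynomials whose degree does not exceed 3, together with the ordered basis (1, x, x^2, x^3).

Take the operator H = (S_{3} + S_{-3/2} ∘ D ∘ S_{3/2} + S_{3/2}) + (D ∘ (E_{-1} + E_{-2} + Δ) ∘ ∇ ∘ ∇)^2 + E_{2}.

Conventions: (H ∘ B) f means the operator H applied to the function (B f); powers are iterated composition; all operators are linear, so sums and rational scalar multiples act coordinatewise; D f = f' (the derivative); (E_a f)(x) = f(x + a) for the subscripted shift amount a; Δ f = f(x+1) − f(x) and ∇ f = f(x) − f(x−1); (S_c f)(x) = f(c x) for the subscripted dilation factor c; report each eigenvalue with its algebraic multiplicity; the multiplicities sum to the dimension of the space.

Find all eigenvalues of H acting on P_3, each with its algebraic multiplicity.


image of 1: 3
image of x: (11/2)x + 7/2
image of x^2: (49/4)x^2 - (11/4)x + 4
image of x^3: (251/8)x^3 + (921/32)x^2 + 12x + 8
the matrix is upper triangular; its diagonal is (3, 11/2, 49/4, 251/8)
for a triangular matrix the eigenvalues are the diagonal entries, with algebraic multiplicity their repetition count

λ = 3 (multiplicity 1), λ = 11/2 (multiplicity 1), λ = 49/4 (multiplicity 1), λ = 251/8 (multiplicity 1)


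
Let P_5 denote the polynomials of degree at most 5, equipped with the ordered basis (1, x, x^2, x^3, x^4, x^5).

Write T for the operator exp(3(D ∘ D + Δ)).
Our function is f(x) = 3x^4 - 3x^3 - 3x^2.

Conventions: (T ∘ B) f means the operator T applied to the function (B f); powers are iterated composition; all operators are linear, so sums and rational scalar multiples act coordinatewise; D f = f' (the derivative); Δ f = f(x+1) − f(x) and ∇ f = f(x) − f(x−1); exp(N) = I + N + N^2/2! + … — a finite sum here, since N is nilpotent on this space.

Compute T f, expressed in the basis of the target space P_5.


the result is g(x) = 3x^4 + 33x^3 + 294x^2 + 1152x + 2160

order-1 term: 36x^3 + 135x^2 - 63x - 27
order-2 term: 162x^2 + 891x + 567
order-3 term: 324x + 1377
order-4 term: 243
the series for exp(3(D ∘ D + Δ)) f terminates at order 4
exp(3(D ∘ D + Δ)) f = 3x^4 + 33x^3 + 294x^2 + 1152x + 2160


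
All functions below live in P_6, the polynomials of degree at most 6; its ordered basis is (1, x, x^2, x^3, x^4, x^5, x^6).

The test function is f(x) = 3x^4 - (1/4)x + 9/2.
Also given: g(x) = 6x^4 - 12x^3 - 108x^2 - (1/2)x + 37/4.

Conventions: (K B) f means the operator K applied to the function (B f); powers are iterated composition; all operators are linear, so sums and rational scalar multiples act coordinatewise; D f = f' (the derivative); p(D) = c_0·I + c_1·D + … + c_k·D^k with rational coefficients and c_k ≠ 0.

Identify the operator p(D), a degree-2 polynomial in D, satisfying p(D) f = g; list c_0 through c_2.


D^0 f = 3x^4 - (1/4)x + 9/2
D^1 f = 12x^3 - 1/4
D^2 f = 36x^2
matching coefficients of g against c_0 f + c_1 Df + … from the top degree down determines the c_i
solution: c_0 = 2, c_1 = -1, c_2 = -3

p(D) = 2·I − D − 3·D^2, i.e. c_0 = 2, c_1 = -1, c_2 = -3


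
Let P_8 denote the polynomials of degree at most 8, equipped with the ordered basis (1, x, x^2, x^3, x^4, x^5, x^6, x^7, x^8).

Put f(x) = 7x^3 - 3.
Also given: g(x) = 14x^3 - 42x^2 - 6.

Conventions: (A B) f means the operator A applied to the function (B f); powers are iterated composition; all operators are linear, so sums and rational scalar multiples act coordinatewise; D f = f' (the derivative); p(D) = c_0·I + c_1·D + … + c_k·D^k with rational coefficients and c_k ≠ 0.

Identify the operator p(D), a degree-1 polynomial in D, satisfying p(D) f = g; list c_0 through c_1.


D^0 f = 7x^3 - 3
D^1 f = 21x^2
matching coefficients of g against c_0 f + c_1 Df + … from the top degree down determines the c_i
solution: c_0 = 2, c_1 = -2

c_0 = 2, c_1 = -2


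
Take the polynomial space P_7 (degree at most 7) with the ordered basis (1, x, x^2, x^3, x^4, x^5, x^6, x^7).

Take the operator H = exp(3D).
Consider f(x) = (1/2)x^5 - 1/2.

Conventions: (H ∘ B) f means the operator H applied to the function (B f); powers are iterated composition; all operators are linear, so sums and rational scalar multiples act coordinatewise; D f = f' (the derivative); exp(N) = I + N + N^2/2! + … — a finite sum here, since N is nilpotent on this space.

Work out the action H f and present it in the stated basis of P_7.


order-1 term: (15/2)x^4
order-2 term: 45x^3
order-3 term: 135x^2
order-4 term: (405/2)x
order-5 term: 243/2
the series for exp(3D) f terminates at order 5
exp(3D) f = (1/2)x^5 + (15/2)x^4 + 45x^3 + 135x^2 + (405/2)x + 121

g(x) = (1/2)x^5 + (15/2)x^4 + 45x^3 + 135x^2 + (405/2)x + 121


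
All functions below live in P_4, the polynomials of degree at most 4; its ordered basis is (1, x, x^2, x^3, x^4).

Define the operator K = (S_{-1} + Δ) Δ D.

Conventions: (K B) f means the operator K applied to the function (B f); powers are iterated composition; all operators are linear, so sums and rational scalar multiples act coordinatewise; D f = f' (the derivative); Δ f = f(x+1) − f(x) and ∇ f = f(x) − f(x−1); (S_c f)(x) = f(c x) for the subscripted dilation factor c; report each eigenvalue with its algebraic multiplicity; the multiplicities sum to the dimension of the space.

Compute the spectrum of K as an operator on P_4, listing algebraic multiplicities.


λ = 0 (multiplicity 5)

image of 1: 0
image of x: 0
image of x^2: 2
image of x^3: -6x + 9
image of x^4: 12x^2 + 12x + 28
the matrix is upper triangular; its diagonal is (0, 0, 0, 0, 0)
for a triangular matrix the eigenvalues are the diagonal entries, with algebraic multiplicity their repetition count


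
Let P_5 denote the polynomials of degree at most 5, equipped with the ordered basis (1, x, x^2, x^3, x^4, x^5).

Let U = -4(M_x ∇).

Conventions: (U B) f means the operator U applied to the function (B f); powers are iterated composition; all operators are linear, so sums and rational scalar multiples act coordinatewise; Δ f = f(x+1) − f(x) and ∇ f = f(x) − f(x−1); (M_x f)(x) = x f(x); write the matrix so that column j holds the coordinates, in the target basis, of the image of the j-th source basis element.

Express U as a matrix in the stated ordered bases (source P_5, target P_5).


image of 1: 0
image of x: -4x
image of x^2: -8x^2 + 4x
image of x^3: -12x^3 + 12x^2 - 4x
image of x^4: -16x^4 + 24x^3 - 16x^2 + 4x
image of x^5: -20x^5 + 40x^4 - 40x^3 + 20x^2 - 4x
each image's coordinates form column j of the matrix

the matrix is [[0, 0, 0, 0, 0, 0]; [0, -4, 4, -4, 4, -4]; [0, 0, -8, 12, -16, 20]; [0, 0, 0, -12, 24, -40]; [0, 0, 0, 0, -16, 40]; [0, 0, 0, 0, 0, -20]] (rows listed top to bottom)


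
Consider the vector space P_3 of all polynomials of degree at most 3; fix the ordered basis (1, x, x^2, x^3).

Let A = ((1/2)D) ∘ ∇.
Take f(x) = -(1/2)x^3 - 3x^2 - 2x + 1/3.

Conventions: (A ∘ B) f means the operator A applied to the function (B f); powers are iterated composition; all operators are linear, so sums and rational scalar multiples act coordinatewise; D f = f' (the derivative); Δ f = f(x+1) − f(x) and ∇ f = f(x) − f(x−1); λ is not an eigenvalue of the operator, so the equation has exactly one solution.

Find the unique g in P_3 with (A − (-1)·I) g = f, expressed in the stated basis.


write g with unknown coordinates in the stated basis and equate coefficients in (A − (-1)·I) g = f
solving from the highest basis element down gives g = -(1/2)x^3 - 3x^2 - (1/2)x + 31/12
check: A g = -(3/2)x - 9/4
so A g − (-1)·g = -(1/2)x^3 - 3x^2 - 2x + 1/3 = f ✓

the image equals g(x) = -(1/2)x^3 - 3x^2 - (1/2)x + 31/12


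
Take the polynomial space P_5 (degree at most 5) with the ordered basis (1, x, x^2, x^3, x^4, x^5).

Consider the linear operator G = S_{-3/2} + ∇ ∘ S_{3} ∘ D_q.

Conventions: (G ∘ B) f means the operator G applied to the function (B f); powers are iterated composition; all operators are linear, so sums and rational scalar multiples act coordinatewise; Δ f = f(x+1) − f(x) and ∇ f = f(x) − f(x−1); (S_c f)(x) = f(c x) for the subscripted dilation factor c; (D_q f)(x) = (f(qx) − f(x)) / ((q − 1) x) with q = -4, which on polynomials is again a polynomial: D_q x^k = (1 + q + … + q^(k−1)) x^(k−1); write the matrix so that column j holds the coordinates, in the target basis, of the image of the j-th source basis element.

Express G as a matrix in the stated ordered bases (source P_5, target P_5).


the matrix is [[1, 0, -9, -117, -1377, -16605]; [0, -3/2, 0, 234, 4131, 66420]; [0, 0, 9/4, 0, -4131, -99630]; [0, 0, 0, -27/8, 0, 66420]; [0, 0, 0, 0, 81/16, 0]; [0, 0, 0, 0, 0, -243/32]] (rows listed top to bottom)

image of 1: 1
image of x: -(3/2)x
image of x^2: (9/4)x^2 - 9
image of x^3: -(27/8)x^3 + 234x - 117
image of x^4: (81/16)x^4 - 4131x^2 + 4131x - 1377
image of x^5: -(243/32)x^5 + 66420x^3 - 99630x^2 + 66420x - 16605
each image's coordinates form column j of the matrix


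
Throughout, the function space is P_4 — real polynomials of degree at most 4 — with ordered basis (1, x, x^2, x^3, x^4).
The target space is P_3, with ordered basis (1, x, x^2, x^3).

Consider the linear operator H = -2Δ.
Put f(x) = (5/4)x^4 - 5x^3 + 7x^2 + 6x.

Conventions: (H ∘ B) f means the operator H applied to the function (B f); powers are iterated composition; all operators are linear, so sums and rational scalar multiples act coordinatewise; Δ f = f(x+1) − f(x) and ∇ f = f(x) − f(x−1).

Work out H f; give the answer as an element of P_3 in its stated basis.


Δ f = 5x^3 - (15/2)x^2 + 4x + 37/4
(-2Δ) f = -10x^3 + 15x^2 - 8x - 37/2

g(x) = -10x^3 + 15x^2 - 8x - 37/2


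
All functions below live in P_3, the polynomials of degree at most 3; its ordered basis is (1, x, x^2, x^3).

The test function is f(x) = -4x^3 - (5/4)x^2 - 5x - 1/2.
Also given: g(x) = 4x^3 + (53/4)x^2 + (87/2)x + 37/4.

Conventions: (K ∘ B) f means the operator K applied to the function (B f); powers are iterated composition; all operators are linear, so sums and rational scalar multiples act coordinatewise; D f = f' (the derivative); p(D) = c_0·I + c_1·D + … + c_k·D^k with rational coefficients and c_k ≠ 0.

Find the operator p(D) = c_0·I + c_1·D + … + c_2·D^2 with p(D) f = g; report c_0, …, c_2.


D^0 f = -4x^3 - (5/4)x^2 - 5x - 1/2
D^1 f = -12x^2 - (5/2)x - 5
D^2 f = -24x - 5/2
matching coefficients of g against c_0 f + c_1 Df + … from the top degree down determines the c_i
solution: c_0 = -1, c_1 = -1, c_2 = -3/2

p(D) = -I − D − (3/2)·D^2, i.e. c_0 = -1, c_1 = -1, c_2 = -3/2


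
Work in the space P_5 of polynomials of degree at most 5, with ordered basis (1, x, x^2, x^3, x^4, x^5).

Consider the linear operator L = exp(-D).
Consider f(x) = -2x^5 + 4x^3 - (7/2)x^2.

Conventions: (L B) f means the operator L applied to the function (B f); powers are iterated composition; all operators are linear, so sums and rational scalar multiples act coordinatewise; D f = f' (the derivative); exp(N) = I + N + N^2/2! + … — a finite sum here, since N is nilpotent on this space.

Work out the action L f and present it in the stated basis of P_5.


the result is g(x) = -2x^5 + 10x^4 - 16x^3 + (9/2)x^2 + 9x - 11/2

order-1 term: 10x^4 - 12x^2 + 7x
order-2 term: -20x^3 + 12x - 7/2
order-3 term: 20x^2 - 4
order-4 term: -10x
order-5 term: 2
the series for exp(-D) f terminates at order 5
exp(-D) f = -2x^5 + 10x^4 - 16x^3 + (9/2)x^2 + 9x - 11/2


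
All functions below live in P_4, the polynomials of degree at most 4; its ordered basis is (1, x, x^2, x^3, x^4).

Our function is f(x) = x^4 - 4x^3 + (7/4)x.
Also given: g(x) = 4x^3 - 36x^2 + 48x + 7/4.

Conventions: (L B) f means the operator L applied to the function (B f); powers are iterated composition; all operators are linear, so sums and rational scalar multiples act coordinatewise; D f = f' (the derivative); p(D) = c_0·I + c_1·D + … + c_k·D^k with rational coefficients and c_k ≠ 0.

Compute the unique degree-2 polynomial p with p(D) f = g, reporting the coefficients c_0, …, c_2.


p(D) = D − 2·D^2, i.e. c_0 = 0, c_1 = 1, c_2 = -2

D^0 f = x^4 - 4x^3 + (7/4)x
D^1 f = 4x^3 - 12x^2 + 7/4
D^2 f = 12x^2 - 24x
matching coefficients of g against c_0 f + c_1 Df + … from the top degree down determines the c_i
solution: c_0 = 0, c_1 = 1, c_2 = -2


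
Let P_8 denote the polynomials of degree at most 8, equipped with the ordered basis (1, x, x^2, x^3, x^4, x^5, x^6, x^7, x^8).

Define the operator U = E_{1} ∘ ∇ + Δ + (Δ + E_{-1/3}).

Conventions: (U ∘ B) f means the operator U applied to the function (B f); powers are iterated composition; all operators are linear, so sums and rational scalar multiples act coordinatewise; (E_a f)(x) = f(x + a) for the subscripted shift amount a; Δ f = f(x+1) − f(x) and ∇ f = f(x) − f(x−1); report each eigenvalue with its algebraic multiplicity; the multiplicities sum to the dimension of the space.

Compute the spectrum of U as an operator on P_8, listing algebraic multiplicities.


image of 1: 1
image of x: x + 8/3
image of x^2: x^2 + (16/3)x + 28/9
image of x^3: x^3 + 8x^2 + (28/3)x + 80/27
image of x^4: x^4 + (32/3)x^3 + (56/3)x^2 + (320/27)x + 244/81
image of x^5: x^5 + (40/3)x^4 + (280/9)x^3 + (800/27)x^2 + (1220/81)x + 728/243
image of x^6: x^6 + 16x^5 + (140/3)x^4 + (1600/27)x^3 + (1220/27)x^2 + (1456/81)x + 2188/729
image of x^7: x^7 + (56/3)x^6 + (196/3)x^5 + (2800/27)x^4 + (8540/81)x^3 + (5096/81)x^2 + (15316/729)x + 6560/2187
image of x^8: x^8 + (64/3)x^7 + (784/9)x^6 + (4480/27)x^5 + (17080/81)x^4 + (40768/243)x^3 + (61264/729)x^2 + (52480/2187)x + 19684/6561
the matrix is upper triangular; its diagonal is (1, 1, 1, 1, 1, 1, 1, 1, 1)
for a triangular matrix the eigenvalues are the diagonal entries, with algebraic multiplicity their repetition count

λ = 1 (multiplicity 9)


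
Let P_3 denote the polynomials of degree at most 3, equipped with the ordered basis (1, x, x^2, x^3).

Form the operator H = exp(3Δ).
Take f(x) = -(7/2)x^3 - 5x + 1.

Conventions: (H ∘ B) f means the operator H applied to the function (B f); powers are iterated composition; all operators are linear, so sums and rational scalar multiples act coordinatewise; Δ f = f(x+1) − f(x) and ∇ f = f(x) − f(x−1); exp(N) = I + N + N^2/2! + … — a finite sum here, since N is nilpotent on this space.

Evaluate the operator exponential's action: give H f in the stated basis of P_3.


order-1 term: -(63/2)x^2 - (63/2)x - 51/2
order-2 term: -(189/2)x - 189/2
order-3 term: -189/2
the series for exp(3Δ) f terminates at order 3
exp(3Δ) f = -(7/2)x^3 - (63/2)x^2 - 131x - 427/2

g(x) = -(7/2)x^3 - (63/2)x^2 - 131x - 427/2


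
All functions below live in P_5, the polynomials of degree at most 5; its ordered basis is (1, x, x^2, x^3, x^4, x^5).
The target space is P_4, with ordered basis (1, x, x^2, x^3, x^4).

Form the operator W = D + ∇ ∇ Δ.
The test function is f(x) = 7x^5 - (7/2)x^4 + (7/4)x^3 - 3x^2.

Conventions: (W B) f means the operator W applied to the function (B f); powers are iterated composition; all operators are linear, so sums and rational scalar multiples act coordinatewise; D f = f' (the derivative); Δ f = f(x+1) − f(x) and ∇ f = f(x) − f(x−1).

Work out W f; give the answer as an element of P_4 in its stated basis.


the image equals g(x) = 35x^4 - 14x^3 + (1701/4)x^2 - 510x + 525/2

D f = 35x^4 - 14x^3 + (21/4)x^2 - 6x
Δ f = 35x^4 + 56x^3 + (217/4)x^2 + (81/4)x + 9/4
∇ Δ f = 140x^3 - 42x^2 + (161/2)x - 13
∇ (∇ Δ) f = 420x^2 - 504x + 525/2
(D + ∇ ∇ Δ) f = 35x^4 - 14x^3 + (1701/4)x^2 - 510x + 525/2


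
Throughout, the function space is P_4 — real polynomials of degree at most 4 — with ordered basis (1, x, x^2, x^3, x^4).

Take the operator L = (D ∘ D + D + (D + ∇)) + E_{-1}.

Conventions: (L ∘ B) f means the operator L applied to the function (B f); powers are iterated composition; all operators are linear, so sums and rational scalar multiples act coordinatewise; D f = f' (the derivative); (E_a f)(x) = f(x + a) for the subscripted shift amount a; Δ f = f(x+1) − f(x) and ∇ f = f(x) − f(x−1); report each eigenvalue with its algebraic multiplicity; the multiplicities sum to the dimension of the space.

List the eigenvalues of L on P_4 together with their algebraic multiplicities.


image of 1: 1
image of x: x + 2
image of x^2: x^2 + 4x + 2
image of x^3: x^3 + 6x^2 + 6x
image of x^4: x^4 + 8x^3 + 12x^2
the matrix is upper triangular; its diagonal is (1, 1, 1, 1, 1)
for a triangular matrix the eigenvalues are the diagonal entries, with algebraic multiplicity their repetition count

λ = 1 (multiplicity 5)


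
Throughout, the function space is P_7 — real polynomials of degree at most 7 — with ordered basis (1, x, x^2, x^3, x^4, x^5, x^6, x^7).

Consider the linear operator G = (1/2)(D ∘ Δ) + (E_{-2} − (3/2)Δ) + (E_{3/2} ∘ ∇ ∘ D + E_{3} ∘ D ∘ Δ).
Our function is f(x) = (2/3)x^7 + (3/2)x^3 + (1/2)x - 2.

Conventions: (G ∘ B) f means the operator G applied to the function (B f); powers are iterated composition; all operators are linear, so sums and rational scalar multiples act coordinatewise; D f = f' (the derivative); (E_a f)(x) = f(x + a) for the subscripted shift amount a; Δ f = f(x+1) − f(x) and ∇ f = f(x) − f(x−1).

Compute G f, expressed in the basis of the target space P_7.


Δ f = (14/3)x^6 + 14x^5 + (70/3)x^4 + (70/3)x^3 + (37/2)x^2 + (55/6)x + 8/3
D Δ f = 28x^5 + 70x^4 + (280/3)x^3 + 70x^2 + 37x + 55/6
((1/2)(D ∘ Δ)) f = 14x^5 + 35x^4 + (140/3)x^3 + 35x^2 + (37/2)x + 55/12
E_{-2} f = (2/3)x^7 - (28/3)x^6 + 56x^5 - (560/3)x^4 + (2249/6)x^3 - 457x^2 + (1903/6)x - 301/3
Δ f = (14/3)x^6 + 14x^5 + (70/3)x^4 + (70/3)x^3 + (37/2)x^2 + (55/6)x + 8/3
(-(3/2)Δ) f = -7x^6 - 21x^5 - 35x^4 - 35x^3 - (111/4)x^2 - (55/4)x - 4
(E_{-2} − (3/2)Δ) f = (2/3)x^7 - (49/3)x^6 + 35x^5 - (665/3)x^4 + (2039/6)x^3 - (1939/4)x^2 + (3641/12)x - 313/3
D f = (14/3)x^6 + (9/2)x^2 + 1/2
∇ D f = 28x^5 - 70x^4 + (280/3)x^3 - 70x^2 + 37x - 55/6
E_{3/2} ∇ D f = 28x^5 + 140x^4 + (910/3)x^3 + 350x^2 + (883/4)x + 745/12
Δ f = (14/3)x^6 + 14x^5 + (70/3)x^4 + (70/3)x^3 + (37/2)x^2 + (55/6)x + 8/3
D Δ f = 28x^5 + 70x^4 + (280/3)x^3 + 70x^2 + 37x + 55/6
E_{3} D Δ f = 28x^5 + 490x^4 + (10360/3)x^3 + 12250x^2 + 21877x + 94465/6
(E_{3/2} ∘ ∇ ∘ D + E_{3} ∘ D ∘ Δ) f = 56x^5 + 630x^4 + (11270/3)x^3 + 12600x^2 + (88391/4)x + 63225/4
((1/2)(D ∘ Δ) + (E_{-2} − (3/2)Δ) + (E_{3/2} ∘ ∇ ∘ D + E_{3} ∘ D ∘ Δ)) f = (2/3)x^7 - (49/3)x^6 + 105x^5 + (1330/3)x^4 + (24859/6)x^3 + (48601/4)x^2 + (67259/3)x + 31413/2

g(x) = (2/3)x^7 - (49/3)x^6 + 105x^5 + (1330/3)x^4 + (24859/6)x^3 + (48601/4)x^2 + (67259/3)x + 31413/2


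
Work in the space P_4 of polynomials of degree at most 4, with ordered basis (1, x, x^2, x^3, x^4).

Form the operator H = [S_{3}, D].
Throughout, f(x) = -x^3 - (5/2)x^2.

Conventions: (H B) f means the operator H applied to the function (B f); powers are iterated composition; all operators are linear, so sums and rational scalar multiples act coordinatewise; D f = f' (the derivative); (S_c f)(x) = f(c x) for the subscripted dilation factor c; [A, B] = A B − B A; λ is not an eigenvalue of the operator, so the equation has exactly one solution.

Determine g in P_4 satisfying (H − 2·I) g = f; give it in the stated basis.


the result is g(x) = (1/2)x^3 - (49/4)x^2 + (147/2)x - 147/2

write g with unknown coordinates in the stated basis and equate coefficients in (H − 2·I) g = f
solving from the highest basis element down gives g = (1/2)x^3 - (49/4)x^2 + (147/2)x - 147/2
check: H g = -27x^2 + 147x - 147
so H g − 2·g = -x^3 - (5/2)x^2 = f ✓


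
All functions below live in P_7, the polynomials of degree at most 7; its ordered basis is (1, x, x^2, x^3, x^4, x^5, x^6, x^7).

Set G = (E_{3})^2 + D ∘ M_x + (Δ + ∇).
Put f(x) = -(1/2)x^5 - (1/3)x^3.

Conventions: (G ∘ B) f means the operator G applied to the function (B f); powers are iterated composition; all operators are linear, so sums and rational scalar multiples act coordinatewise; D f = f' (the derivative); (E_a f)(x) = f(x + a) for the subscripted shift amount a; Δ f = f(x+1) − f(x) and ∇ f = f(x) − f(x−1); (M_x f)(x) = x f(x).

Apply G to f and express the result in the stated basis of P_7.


the result is g(x) = -(7/2)x^5 - 20x^4 - (545/3)x^3 - 1098x^2 - 3276x - 11885/3

E_{3} f = -(1/2)x^5 - (15/2)x^4 - (136/3)x^3 - 138x^2 - (423/2)x - 261/2
E_{3} E_{3} f = -(1/2)x^5 - 15x^4 - (541/3)x^3 - 1086x^2 - 3276x - 3960
M_x f = -(1/2)x^6 - (1/3)x^4
D M_x f = -3x^5 - (4/3)x^3
Δ f = -(5/2)x^4 - 5x^3 - 6x^2 - (7/2)x - 5/6
∇ f = -(5/2)x^4 + 5x^3 - 6x^2 + (7/2)x - 5/6
(Δ + ∇) f = -5x^4 - 12x^2 - 5/3
((E_{3})^2 + D ∘ M_x + (Δ + ∇)) f = -(7/2)x^5 - 20x^4 - (545/3)x^3 - 1098x^2 - 3276x - 11885/3


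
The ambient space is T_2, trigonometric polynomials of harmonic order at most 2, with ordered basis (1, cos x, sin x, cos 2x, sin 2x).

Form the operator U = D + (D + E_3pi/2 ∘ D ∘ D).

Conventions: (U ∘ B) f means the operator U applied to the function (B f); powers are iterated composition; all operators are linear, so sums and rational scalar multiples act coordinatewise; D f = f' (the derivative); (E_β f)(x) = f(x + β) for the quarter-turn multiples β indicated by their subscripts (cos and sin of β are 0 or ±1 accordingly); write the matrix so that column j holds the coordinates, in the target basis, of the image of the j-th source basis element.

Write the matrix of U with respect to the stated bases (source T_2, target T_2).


image of 1: 0
image of cos x: -3sin x
image of sin x: 3cos x
image of cos 2x: 4cos 2x - 4sin 2x
image of sin 2x: 4cos 2x + 4sin 2x
each image's coordinates form column j of the matrix

the matrix is [[0, 0, 0, 0, 0]; [0, 0, 3, 0, 0]; [0, -3, 0, 0, 0]; [0, 0, 0, 4, 4]; [0, 0, 0, -4, 4]] (rows listed top to bottom)


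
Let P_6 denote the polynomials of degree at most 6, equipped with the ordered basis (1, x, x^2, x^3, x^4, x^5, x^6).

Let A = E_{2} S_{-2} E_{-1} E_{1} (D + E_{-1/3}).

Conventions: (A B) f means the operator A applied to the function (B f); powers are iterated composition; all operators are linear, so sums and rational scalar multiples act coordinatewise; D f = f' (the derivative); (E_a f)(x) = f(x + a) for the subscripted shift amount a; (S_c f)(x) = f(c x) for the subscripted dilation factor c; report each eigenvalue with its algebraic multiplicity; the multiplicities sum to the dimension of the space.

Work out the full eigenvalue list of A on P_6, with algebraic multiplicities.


image of 1: 1
image of x: -2x - 10/3
image of x^2: 4x^2 + (40/3)x + 97/9
image of x^3: -8x^3 - 40x^2 - (194/3)x - 901/27
image of x^4: 16x^4 + (320/3)x^3 + (776/3)x^2 + (7208/27)x + 7825/81
image of x^5: -32x^5 - (800/3)x^4 - (7760/9)x^3 - (36040/27)x^2 - (78250/81)x - 60253/243
image of x^6: 64x^6 + 640x^5 + (7760/3)x^4 + (144160/27)x^3 + (156500/27)x^2 + (241012/81)x + 347833/729
the matrix is upper triangular; its diagonal is (1, -2, 4, -8, 16, -32, 64)
for a triangular matrix the eigenvalues are the diagonal entries, with algebraic multiplicity their repetition count

λ = -32 (multiplicity 1), λ = -8 (multiplicity 1), λ = -2 (multiplicity 1), λ = 1 (multiplicity 1), λ = 4 (multiplicity 1), λ = 16 (multiplicity 1), λ = 64 (multiplicity 1)


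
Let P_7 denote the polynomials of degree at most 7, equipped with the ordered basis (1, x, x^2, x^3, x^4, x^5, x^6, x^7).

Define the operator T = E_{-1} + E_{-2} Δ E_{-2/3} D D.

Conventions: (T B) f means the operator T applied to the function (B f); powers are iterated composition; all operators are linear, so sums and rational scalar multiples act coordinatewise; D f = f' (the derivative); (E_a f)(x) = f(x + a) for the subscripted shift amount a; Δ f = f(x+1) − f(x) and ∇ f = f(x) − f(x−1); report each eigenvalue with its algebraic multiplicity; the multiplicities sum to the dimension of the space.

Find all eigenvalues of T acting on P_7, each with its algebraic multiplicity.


image of 1: 1
image of x: x - 1
image of x^2: x^2 - 2x + 1
image of x^3: x^3 - 3x^2 + 3x + 5
image of x^4: x^4 - 4x^3 + 6x^2 + 20x - 51
image of x^5: x^5 - 5x^4 + 10x^3 + 50x^2 - 255x + 857/3
image of x^6: x^6 - 6x^5 + 15x^4 + 100x^3 - 765x^2 + 1714x - 11561/9
image of x^7: x^7 - 7x^6 + 21x^5 + 175x^4 - 1785x^3 + 5999x^2 - (80927/9)x + 138307/27
the matrix is upper triangular; its diagonal is (1, 1, 1, 1, 1, 1, 1, 1)
for a triangular matrix the eigenvalues are the diagonal entries, with algebraic multiplicity their repetition count

λ = 1 (multiplicity 8)


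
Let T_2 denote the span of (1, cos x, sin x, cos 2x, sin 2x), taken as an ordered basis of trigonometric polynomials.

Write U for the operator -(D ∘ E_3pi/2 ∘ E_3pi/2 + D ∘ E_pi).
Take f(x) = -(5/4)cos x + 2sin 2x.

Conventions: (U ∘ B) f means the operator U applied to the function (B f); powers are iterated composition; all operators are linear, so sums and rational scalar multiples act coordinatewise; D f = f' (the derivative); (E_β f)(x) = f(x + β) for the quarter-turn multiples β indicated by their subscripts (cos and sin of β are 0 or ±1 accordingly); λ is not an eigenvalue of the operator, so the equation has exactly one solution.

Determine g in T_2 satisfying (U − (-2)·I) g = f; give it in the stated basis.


the result is g(x) = -(5/16)cos x - (5/16)sin x + (2/5)cos 2x + (1/5)sin 2x

write g with unknown coordinates in the stated basis and equate coefficients in (U − (-2)·I) g = f
solving from the highest basis element down gives g = -(5/16)cos x - (5/16)sin x + (2/5)cos 2x + (1/5)sin 2x
check: U g = -(5/8)cos x + (5/8)sin x - (4/5)cos 2x + (8/5)sin 2x
so U g − (-2)·g = -(5/4)cos x + 2sin 2x = f ✓


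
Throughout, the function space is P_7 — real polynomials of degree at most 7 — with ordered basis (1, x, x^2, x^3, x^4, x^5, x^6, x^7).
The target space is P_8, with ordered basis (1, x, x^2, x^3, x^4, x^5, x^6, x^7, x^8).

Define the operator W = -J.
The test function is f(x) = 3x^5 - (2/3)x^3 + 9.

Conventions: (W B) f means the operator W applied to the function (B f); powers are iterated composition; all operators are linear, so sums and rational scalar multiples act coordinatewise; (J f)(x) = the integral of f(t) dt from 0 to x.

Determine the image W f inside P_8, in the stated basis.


J f = (1/2)x^6 - (1/6)x^4 + 9x
(-J) f = -(1/2)x^6 + (1/6)x^4 - 9x

the result is g(x) = -(1/2)x^6 + (1/6)x^4 - 9x


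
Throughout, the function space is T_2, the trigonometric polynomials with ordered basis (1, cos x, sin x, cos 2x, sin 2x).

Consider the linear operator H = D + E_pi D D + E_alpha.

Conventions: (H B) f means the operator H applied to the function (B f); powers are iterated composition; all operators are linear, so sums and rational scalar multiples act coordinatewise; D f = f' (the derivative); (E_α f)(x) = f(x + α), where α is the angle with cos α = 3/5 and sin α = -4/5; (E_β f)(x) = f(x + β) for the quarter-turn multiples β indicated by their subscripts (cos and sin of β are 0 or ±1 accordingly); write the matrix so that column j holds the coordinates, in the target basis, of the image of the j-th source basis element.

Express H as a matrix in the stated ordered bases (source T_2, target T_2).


image of 1: 1
image of cos x: (8/5)cos x - (1/5)sin x
image of sin x: (1/5)cos x + (8/5)sin x
image of cos 2x: -(107/25)cos 2x - (26/25)sin 2x
image of sin 2x: (26/25)cos 2x - (107/25)sin 2x
each image's coordinates form column j of the matrix

the matrix is [[1, 0, 0, 0, 0]; [0, 8/5, 1/5, 0, 0]; [0, -1/5, 8/5, 0, 0]; [0, 0, 0, -107/25, 26/25]; [0, 0, 0, -26/25, -107/25]] (rows listed top to bottom)


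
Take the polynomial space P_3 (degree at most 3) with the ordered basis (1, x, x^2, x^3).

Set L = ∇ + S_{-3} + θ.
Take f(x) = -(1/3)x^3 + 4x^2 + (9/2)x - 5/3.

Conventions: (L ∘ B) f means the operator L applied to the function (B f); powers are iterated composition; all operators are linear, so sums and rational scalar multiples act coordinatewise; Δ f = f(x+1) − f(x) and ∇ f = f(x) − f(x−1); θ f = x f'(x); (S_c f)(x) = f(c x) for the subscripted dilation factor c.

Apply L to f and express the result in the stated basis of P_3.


∇ f = -x^2 + 9x + 1/6
S_{-3} f = 9x^3 + 36x^2 - (27/2)x - 5/3
θ f = -x^3 + 8x^2 + (9/2)x
(∇ + S_{-3} + θ) f = 8x^3 + 43x^2 - 3/2

the result is g(x) = 8x^3 + 43x^2 - 3/2


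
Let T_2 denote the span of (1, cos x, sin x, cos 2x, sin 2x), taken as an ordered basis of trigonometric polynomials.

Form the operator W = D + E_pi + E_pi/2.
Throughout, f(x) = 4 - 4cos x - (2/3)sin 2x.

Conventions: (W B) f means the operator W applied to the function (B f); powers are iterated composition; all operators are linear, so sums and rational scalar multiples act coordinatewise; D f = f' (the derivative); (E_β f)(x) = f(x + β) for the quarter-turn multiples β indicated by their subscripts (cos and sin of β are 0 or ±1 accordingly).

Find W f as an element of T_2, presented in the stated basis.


g(x) = 8 + 4cos x + 8sin x - (4/3)cos 2x

D f = 4sin x - (4/3)cos 2x
E_pi f = 4 + 4cos x - (2/3)sin 2x
E_pi/2 f = 4 + 4sin x + (2/3)sin 2x
(D + E_pi + E_pi/2) f = 8 + 4cos x + 8sin x - (4/3)cos 2x


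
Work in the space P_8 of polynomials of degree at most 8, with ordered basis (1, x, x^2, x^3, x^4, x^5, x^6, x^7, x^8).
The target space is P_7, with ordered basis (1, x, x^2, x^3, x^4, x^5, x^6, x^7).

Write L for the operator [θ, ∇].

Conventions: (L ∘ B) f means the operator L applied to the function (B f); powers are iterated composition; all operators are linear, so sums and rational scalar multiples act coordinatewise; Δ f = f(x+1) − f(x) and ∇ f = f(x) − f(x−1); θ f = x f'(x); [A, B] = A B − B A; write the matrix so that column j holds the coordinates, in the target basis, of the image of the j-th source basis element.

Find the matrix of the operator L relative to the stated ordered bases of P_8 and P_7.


image of 1: 0
image of x: -1
image of x^2: -2x + 2
image of x^3: -3x^2 + 6x - 3
image of x^4: -4x^3 + 12x^2 - 12x + 4
image of x^5: -5x^4 + 20x^3 - 30x^2 + 20x - 5
image of x^6: -6x^5 + 30x^4 - 60x^3 + 60x^2 - 30x + 6
image of x^7: -7x^6 + 42x^5 - 105x^4 + 140x^3 - 105x^2 + 42x - 7
image of x^8: -8x^7 + 56x^6 - 168x^5 + 280x^4 - 280x^3 + 168x^2 - 56x + 8
each image's coordinates form column j of the matrix

the matrix is [[0, -1, 2, -3, 4, -5, 6, -7, 8]; [0, 0, -2, 6, -12, 20, -30, 42, -56]; [0, 0, 0, -3, 12, -30, 60, -105, 168]; [0, 0, 0, 0, -4, 20, -60, 140, -280]; [0, 0, 0, 0, 0, -5, 30, -105, 280]; [0, 0, 0, 0, 0, 0, -6, 42, -168]; [0, 0, 0, 0, 0, 0, 0, -7, 56]; [0, 0, 0, 0, 0, 0, 0, 0, -8]] (rows listed top to bottom)


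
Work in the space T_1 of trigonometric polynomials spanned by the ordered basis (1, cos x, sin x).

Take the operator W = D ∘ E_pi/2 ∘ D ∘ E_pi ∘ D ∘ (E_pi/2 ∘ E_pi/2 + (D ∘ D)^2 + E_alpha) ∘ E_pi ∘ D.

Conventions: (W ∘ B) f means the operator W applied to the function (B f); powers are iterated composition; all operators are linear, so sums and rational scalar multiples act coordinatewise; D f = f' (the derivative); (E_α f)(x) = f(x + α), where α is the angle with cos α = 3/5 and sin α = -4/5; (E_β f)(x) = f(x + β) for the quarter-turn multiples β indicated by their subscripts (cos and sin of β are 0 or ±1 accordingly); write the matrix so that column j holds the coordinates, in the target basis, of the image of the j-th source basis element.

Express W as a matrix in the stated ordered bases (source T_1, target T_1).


image of 1: 0
image of cos x: (4/5)cos x - (3/5)sin x
image of sin x: (3/5)cos x + (4/5)sin x
each image's coordinates form column j of the matrix

the matrix is [[0, 0, 0]; [0, 4/5, 3/5]; [0, -3/5, 4/5]] (rows listed top to bottom)


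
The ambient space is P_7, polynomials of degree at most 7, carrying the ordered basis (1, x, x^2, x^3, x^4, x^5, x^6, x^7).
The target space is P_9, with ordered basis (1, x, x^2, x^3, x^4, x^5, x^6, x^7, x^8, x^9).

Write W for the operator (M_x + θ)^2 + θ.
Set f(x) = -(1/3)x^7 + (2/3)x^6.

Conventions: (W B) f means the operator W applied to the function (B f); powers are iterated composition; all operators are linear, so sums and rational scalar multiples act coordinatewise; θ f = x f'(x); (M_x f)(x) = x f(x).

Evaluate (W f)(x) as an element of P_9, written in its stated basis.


M_x f = -(1/3)x^8 + (2/3)x^7
θ f = -(7/3)x^7 + 4x^6
(M_x + θ) f = -(1/3)x^8 - (5/3)x^7 + 4x^6
M_x (M_x + θ) f = -(1/3)x^9 - (5/3)x^8 + 4x^7
θ (M_x + θ) f = -(8/3)x^8 - (35/3)x^7 + 24x^6
(M_x + θ) (M_x + θ) f = -(1/3)x^9 - (13/3)x^8 - (23/3)x^7 + 24x^6
θ f = -(7/3)x^7 + 4x^6
((M_x + θ)^2 + θ) f = -(1/3)x^9 - (13/3)x^8 - 10x^7 + 28x^6

g(x) = -(1/3)x^9 - (13/3)x^8 - 10x^7 + 28x^6


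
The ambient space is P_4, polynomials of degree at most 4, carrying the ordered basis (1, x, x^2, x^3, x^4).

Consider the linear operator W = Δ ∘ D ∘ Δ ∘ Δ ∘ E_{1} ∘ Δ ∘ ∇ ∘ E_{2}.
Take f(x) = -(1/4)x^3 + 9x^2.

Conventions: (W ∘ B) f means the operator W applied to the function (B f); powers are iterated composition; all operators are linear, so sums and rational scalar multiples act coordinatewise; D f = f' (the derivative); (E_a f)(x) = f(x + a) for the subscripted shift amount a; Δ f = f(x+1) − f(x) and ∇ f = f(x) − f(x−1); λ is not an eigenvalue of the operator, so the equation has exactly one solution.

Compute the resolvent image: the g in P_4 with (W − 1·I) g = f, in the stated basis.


write g with unknown coordinates in the stated basis and equate coefficients in (W − 1·I) g = f
solving from the highest basis element down gives g = (1/4)x^3 - 9x^2
check: W g = 0
so W g − 1·g = -(1/4)x^3 + 9x^2 = f ✓

the result is g(x) = (1/4)x^3 - 9x^2


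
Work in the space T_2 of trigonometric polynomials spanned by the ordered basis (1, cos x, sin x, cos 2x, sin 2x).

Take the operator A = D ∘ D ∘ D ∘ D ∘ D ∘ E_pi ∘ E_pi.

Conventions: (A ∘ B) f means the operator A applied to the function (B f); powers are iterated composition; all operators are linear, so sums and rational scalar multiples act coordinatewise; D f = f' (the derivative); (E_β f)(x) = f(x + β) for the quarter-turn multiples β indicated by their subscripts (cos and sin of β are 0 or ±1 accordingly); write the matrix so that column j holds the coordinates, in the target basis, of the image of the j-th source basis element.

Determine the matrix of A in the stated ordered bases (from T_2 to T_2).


the matrix is [[0, 0, 0, 0, 0]; [0, 0, 1, 0, 0]; [0, -1, 0, 0, 0]; [0, 0, 0, 0, 32]; [0, 0, 0, -32, 0]] (rows listed top to bottom)

image of 1: 0
image of cos x: -sin x
image of sin x: cos x
image of cos 2x: -32sin 2x
image of sin 2x: 32cos 2x
each image's coordinates form column j of the matrix


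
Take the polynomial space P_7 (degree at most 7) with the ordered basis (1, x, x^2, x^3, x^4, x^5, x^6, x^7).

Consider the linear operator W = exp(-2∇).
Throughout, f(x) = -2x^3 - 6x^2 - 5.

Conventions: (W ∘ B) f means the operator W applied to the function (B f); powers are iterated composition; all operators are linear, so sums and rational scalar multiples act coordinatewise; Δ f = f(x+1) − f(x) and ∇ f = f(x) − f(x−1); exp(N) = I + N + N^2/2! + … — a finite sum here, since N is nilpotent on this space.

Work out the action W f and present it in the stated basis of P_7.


order-1 term: 12x^2 + 12x - 8
order-2 term: -24x
order-3 term: 16
the series for exp(-2∇) f terminates at order 3
exp(-2∇) f = -2x^3 + 6x^2 - 12x + 3

the result is g(x) = -2x^3 + 6x^2 - 12x + 3


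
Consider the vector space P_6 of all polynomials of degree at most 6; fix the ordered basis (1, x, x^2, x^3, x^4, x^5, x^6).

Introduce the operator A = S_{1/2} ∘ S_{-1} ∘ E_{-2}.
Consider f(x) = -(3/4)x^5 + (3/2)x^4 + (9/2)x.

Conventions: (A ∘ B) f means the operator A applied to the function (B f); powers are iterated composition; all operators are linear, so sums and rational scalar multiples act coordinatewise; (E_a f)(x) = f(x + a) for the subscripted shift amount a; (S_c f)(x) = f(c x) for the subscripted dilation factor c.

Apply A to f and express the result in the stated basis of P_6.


E_{-2} f = -(3/4)x^5 + 9x^4 - 42x^3 + 96x^2 - (207/2)x + 39
S_{-1} E_{-2} f = (3/4)x^5 + 9x^4 + 42x^3 + 96x^2 + (207/2)x + 39
S_{1/2} S_{-1} E_{-2} f = (3/128)x^5 + (9/16)x^4 + (21/4)x^3 + 24x^2 + (207/4)x + 39

g(x) = (3/128)x^5 + (9/16)x^4 + (21/4)x^3 + 24x^2 + (207/4)x + 39


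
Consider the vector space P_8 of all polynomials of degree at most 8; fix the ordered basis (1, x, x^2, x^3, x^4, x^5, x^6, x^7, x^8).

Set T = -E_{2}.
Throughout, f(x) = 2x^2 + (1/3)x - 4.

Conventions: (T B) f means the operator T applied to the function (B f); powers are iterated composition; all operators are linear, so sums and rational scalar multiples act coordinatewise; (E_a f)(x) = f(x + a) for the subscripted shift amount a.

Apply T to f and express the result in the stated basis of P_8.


g(x) = -2x^2 - (25/3)x - 14/3

E_{2} f = 2x^2 + (25/3)x + 14/3
(-E_{2}) f = -2x^2 - (25/3)x - 14/3
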